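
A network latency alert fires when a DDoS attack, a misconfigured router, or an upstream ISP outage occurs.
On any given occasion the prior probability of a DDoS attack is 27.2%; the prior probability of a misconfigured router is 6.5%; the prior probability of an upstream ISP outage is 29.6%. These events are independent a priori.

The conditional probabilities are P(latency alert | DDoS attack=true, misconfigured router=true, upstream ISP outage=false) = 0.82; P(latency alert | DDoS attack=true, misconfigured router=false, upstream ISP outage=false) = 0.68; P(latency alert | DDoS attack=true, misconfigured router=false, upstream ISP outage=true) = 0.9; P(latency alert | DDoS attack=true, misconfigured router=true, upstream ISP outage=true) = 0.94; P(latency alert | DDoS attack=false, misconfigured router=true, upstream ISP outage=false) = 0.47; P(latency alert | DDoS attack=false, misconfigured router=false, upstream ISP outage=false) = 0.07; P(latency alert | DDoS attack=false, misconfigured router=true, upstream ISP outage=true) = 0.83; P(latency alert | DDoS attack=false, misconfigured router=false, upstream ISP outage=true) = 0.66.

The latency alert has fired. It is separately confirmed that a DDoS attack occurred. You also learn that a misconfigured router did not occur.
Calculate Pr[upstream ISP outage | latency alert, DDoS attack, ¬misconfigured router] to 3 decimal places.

Pr[upstream ISP outage | latency alert, DDoS attack, ¬misconfigured router] ≈ 0.358

P(latency alert | DDoS attack, ¬misconfigured router) = 0.68×0.704 + 0.9×0.296 = 0.478720 + 0.266400 = 0.745120
Restricting to configurations with upstream ISP outage present: 0.9×0.296 = 0.266400.
Hence the posterior is 0.266400/0.745120 ≈ 0.358.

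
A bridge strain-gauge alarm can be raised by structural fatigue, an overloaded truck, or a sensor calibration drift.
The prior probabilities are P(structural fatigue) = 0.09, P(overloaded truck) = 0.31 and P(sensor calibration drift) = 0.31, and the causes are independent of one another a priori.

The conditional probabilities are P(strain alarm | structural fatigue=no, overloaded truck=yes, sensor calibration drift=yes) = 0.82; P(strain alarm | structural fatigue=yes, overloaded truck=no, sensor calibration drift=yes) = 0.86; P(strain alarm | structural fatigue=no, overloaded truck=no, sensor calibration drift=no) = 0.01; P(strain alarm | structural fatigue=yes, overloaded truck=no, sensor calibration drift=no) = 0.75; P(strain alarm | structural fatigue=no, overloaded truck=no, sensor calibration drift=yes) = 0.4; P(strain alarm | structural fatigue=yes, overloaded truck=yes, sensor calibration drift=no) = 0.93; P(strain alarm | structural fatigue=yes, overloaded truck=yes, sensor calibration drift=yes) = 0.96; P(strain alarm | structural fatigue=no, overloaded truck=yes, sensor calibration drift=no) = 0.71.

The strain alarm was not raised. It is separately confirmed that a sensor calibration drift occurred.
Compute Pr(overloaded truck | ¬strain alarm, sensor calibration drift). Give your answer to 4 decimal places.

For the numerator, keep only overloaded truck=true terms: 0.050778 + 0.001116 = 0.051894
Denominator P(¬strain alarm | sensor calibration drift): 0.6·0.91·0.69 + 0.18·0.91·0.31 + 0.14·0.09·0.69 + 0.04·0.09·0.31 = 0.437328
Posterior = 0.051894 / 0.437328 ≈ 0.1187

Pr(overloaded truck | ¬strain alarm, sensor calibration drift) ≈ 0.1187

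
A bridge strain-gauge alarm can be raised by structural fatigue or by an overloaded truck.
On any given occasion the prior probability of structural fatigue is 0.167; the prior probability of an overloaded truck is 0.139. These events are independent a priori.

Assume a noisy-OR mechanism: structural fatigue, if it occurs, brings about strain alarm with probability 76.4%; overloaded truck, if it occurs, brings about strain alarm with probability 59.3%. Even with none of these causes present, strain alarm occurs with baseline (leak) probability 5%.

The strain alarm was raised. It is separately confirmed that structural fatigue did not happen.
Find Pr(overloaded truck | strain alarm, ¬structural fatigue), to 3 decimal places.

Under noisy-OR, P(strain alarm | causes) = 1 − (1−0.05)·∏(1−qᵢ) over the active causes.
P(strain alarm | ¬structural fatigue) = 0.05·0.861 + 0.61335·0.139 = 0.043050 + 0.085256 = 0.128306
Of this, 0.085256 comes from 0.61335·0.139 (the overloaded truck=true cases).
Hence the posterior is 0.085256/0.128306 ≈ 0.664.

Pr(overloaded truck | strain alarm, ¬structural fatigue) ≈ 0.664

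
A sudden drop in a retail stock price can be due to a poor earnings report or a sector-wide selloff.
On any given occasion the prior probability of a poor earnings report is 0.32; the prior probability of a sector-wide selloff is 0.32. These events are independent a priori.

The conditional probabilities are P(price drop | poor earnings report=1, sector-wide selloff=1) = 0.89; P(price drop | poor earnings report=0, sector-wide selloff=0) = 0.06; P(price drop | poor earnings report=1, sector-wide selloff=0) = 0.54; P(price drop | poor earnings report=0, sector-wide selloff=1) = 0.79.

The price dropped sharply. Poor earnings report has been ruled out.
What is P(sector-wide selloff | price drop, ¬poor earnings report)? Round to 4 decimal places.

Numerator (weight on configurations with sector-wide selloff): 0.79*0.32 = 0.252800
The normalizing constant is 0.06*0.68 + 0.79*0.32 = 0.293600
P(sector-wide selloff | price drop, ¬poor earnings report) = 0.252800/0.293600 ≈ 0.8610

P(sector-wide selloff | price drop, ¬poor earnings report) ≈ 0.8610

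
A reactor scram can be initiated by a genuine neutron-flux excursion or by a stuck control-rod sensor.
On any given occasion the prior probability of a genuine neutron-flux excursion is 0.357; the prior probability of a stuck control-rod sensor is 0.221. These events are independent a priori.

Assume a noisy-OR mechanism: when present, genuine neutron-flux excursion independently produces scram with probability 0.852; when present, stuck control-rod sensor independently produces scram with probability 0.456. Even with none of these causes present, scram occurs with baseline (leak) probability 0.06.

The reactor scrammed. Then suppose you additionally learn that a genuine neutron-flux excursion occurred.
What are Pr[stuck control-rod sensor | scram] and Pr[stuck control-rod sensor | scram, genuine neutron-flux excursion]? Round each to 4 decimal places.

Under noisy-OR, P(scram | causes) = 1 − (1−0.06)·∏(1−qᵢ) over the active causes.
P(scram) = 0.06×0.643×0.779 + 0.48864×0.643×0.221 + 0.86088×0.357×0.779 + 0.924319×0.357×0.221 = 0.030054 + 0.069437 + 0.239413 + 0.072926 = 0.411830
The stuck control-rod sensor-present share is 0.069437 + 0.072926 = 0.142363.
Hence the posterior is 0.142363/0.411830 ≈ 0.3457.

Now also conditioning on genuine neutron-flux excursion=true:
P(scram | genuine neutron-flux excursion) = 0.86088×0.779 + 0.924319×0.221 = 0.670626 + 0.204274 = 0.874900
Of this, 0.204274 comes from 0.924319×0.221 (the stuck control-rod sensor=true cases).
P(stuck control-rod sensor | scram, genuine neutron-flux excursion) = 0.204274 / 0.874900 ≈ 0.2335
Conditioning on genuine neutron-flux excursion lowers the posterior on stuck control-rod sensor: the classic explaining-away effect in a common-effect structure.

Pr[stuck control-rod sensor | scram] ≈ 0.3457; Pr[stuck control-rod sensor | scram, genuine neutron-flux excursion] ≈ 0.2335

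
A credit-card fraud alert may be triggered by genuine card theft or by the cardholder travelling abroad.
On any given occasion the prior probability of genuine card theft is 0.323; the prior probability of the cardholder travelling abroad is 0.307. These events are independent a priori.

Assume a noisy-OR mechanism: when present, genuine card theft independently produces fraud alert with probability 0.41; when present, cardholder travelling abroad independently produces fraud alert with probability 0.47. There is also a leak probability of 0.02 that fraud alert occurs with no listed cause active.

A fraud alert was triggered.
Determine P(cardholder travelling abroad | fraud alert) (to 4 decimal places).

P(cardholder travelling abroad | fraud alert) ≈ 0.6190

Under noisy-OR, P(fraud alert | causes) = 1 − (1−0.02)·∏(1−qᵢ) over the active causes.
Enumerate the 4 (genuine card theft, cardholder travelling abroad) configurations and weight by the priors:
  P(fraud alert) = 0.02·0.677·0.693 + 0.4806·0.677·0.307 + 0.4218·0.323·0.693 + 0.693554·0.323·0.307
        = 0.009383 + 0.099887 + 0.094415 + 0.068774 = 0.272459
The terms with cardholder travelling abroad present sum to 0.168661, so
  P(cardholder travelling abroad | fraud alert) = 0.168661 / 0.272459 ≈ 0.6190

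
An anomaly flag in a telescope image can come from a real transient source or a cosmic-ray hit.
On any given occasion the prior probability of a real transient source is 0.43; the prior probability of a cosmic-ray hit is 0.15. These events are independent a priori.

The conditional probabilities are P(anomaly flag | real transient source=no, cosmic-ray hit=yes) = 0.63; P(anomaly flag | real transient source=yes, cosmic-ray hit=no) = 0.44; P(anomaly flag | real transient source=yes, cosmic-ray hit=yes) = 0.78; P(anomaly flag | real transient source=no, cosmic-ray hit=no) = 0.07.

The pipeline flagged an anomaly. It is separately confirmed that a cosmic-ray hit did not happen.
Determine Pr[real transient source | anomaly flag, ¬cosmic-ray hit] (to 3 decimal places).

Enumerate both values of real transient source and weight by the priors:
  P(anomaly flag | ¬cosmic-ray hit) = 0.07*0.57 + 0.44*0.43
        = 0.039900 + 0.189200 = 0.229100
Configurations with real transient source contribute 0.189200, so
  P(real transient source | anomaly flag, ¬cosmic-ray hit) = 0.189200 / 0.229100 ≈ 0.826

Pr[real transient source | anomaly flag, ¬cosmic-ray hit] ≈ 0.826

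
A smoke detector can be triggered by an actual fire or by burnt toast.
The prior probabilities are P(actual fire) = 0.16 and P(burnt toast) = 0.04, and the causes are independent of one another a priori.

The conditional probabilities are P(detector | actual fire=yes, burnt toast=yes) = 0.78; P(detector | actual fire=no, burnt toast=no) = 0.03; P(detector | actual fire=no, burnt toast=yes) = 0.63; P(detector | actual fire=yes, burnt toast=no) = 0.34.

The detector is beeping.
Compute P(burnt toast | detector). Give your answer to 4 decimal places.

P(detector) = 0.03×0.84×0.96 + 0.63×0.84×0.04 + 0.34×0.16×0.96 + 0.78×0.16×0.04 = 0.024192 + 0.021168 + 0.052224 + 0.004992 = 0.102576
The burnt toast-present share is 0.021168 + 0.004992 = 0.026160.
So P(burnt toast | detector) = 0.026160/0.102576 ≈ 0.2550.

P(burnt toast | detector) ≈ 0.2550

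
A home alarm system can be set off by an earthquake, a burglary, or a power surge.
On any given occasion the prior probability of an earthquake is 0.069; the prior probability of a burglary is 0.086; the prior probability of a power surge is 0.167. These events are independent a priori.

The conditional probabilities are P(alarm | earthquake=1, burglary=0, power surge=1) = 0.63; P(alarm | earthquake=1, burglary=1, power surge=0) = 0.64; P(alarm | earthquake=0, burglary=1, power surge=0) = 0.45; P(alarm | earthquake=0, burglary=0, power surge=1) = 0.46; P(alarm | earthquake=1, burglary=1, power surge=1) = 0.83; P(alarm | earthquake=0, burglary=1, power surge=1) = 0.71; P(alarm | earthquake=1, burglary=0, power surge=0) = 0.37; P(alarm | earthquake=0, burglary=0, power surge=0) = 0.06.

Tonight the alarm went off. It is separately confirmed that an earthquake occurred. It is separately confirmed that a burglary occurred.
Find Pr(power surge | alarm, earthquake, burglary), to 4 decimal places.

Pr(power surge | alarm, earthquake, burglary) ≈ 0.2063

P(alarm | earthquake, burglary) = 0.64×0.833 + 0.83×0.167 = 0.533120 + 0.138610 = 0.671730
Of this, 0.138610 comes from 0.83×0.167 (the power surge=true cases).
P(power surge | alarm, earthquake, burglary) = 0.138610 / 0.671730 ≈ 0.2063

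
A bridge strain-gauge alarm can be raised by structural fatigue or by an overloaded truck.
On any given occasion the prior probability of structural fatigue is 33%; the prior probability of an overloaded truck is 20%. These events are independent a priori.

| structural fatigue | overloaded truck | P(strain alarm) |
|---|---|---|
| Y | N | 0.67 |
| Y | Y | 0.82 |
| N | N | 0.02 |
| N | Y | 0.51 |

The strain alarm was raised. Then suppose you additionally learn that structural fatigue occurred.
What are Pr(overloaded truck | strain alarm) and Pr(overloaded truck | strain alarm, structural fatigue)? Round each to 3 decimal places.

By total probability over the 4 (structural fatigue, overloaded truck) configurations:
  P(strain alarm) = 0.02·0.67·0.8 + 0.51·0.67·0.2 + 0.67·0.33·0.8 + 0.82·0.33·0.2
        = 0.010720 + 0.068340 + 0.176880 + 0.054120 = 0.310060
The terms with overloaded truck present sum to 0.122460, so
  P(overloaded truck | strain alarm) = 0.122460 / 0.310060 ≈ 0.395

Now also conditioning on structural fatigue=true:
Enumerate both values of overloaded truck and weight by the priors:
  P(strain alarm | structural fatigue) = 0.67*0.8 + 0.82*0.2
        = 0.536000 + 0.164000 = 0.700000
Keeping only the overloaded truck-present terms gives 0.164000, so
  P(overloaded truck | strain alarm, structural fatigue) = 0.164000 / 0.700000 ≈ 0.234

Pr(overloaded truck | strain alarm) ≈ 0.395; Pr(overloaded truck | strain alarm, structural fatigue) ≈ 0.234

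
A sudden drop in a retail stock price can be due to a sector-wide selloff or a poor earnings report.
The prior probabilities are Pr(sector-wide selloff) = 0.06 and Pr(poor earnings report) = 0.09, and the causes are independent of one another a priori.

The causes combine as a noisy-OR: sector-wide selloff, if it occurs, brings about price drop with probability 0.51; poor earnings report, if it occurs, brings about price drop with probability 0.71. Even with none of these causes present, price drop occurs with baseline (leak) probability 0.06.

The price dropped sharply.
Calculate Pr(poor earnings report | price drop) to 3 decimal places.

Pr(poor earnings report | price drop) ≈ 0.450

Under noisy-OR, P(price drop | causes) = 1 − (1−0.06)·∏(1−qᵢ) over the active causes.
By total probability over the 4 (sector-wide selloff, poor earnings report) configurations:
  P(price drop) = 0.06×0.94×0.91 + 0.7274×0.94×0.09 + 0.5394×0.06×0.91 + 0.866426×0.06×0.09
        = 0.051324 + 0.061538 + 0.029451 + 0.004679 = 0.146992
The terms with poor earnings report present sum to 0.066217, so
  P(poor earnings report | price drop) = 0.066217 / 0.146992 ≈ 0.450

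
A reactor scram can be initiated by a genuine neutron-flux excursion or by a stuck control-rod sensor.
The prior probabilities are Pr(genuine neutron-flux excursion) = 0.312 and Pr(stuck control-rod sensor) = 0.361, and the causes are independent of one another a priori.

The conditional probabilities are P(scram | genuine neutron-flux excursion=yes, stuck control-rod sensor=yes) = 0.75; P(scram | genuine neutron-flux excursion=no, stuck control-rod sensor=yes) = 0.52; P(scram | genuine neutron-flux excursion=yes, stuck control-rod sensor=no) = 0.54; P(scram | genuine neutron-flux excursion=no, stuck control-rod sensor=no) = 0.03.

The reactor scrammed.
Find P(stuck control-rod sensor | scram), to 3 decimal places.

P(stuck control-rod sensor | scram) ≈ 0.639

For the numerator, keep only stuck control-rod sensor=true terms: 0.129151 + 0.084474 = 0.213625
Denominator P(scram): 0.03·0.688·0.639 + 0.52·0.688·0.361 + 0.54·0.312·0.639 + 0.75·0.312·0.361 = 0.334473
Posterior = 0.213625 / 0.334473 ≈ 0.639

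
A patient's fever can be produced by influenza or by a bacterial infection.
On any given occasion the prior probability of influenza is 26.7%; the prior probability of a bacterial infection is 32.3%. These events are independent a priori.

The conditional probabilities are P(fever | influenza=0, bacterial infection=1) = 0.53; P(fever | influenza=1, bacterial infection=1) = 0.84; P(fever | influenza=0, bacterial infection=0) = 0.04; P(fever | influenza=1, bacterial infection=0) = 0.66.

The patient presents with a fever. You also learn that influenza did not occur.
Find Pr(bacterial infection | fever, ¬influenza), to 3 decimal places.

Enumerate both values of bacterial infection and weight by the priors:
  P(fever | ¬influenza) = 0.04×0.677 + 0.53×0.323
        = 0.027080 + 0.171190 = 0.198270
Configurations with bacterial infection contribute 0.171190, so
  P(bacterial infection | fever, ¬influenza) = 0.171190 / 0.198270 ≈ 0.863

Pr(bacterial infection | fever, ¬influenza) ≈ 0.863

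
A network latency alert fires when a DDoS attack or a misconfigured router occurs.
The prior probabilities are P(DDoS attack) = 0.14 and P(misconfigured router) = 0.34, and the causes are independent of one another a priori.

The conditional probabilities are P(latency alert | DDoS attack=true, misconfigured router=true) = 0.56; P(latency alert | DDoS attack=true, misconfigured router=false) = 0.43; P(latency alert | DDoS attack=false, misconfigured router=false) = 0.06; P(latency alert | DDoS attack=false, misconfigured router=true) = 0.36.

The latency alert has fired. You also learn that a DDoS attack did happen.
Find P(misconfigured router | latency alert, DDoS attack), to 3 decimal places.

P(latency alert | DDoS attack) = 0.43×0.66 + 0.56×0.34 = 0.283800 + 0.190400 = 0.474200
The misconfigured router-present share is 0.56×0.34 = 0.190400.
P(misconfigured router | latency alert, DDoS attack) = 0.190400 / 0.474200 ≈ 0.402

P(misconfigured router | latency alert, DDoS attack) ≈ 0.402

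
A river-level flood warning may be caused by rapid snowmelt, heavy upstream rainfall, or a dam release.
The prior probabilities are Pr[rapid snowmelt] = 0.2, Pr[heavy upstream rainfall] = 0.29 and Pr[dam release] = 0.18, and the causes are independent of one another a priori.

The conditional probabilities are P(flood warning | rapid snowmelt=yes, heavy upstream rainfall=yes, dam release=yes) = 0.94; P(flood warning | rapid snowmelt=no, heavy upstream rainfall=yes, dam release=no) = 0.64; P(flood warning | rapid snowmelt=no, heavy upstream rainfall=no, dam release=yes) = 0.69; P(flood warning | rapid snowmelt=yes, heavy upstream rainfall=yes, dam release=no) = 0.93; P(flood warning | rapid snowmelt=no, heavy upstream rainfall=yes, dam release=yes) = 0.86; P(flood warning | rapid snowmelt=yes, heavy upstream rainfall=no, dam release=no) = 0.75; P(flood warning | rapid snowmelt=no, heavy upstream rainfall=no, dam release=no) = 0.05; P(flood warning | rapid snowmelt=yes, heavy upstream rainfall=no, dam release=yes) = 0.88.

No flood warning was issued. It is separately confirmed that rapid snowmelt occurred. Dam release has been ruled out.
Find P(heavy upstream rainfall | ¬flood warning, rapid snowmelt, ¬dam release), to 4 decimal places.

P(heavy upstream rainfall | ¬flood warning, rapid snowmelt, ¬dam release) ≈ 0.1026

Sum P(¬flood warning|·) weighted by the priors over both values of heavy upstream rainfall:
  P(¬flood warning | rapid snowmelt, ¬dam release) = 0.25·0.71 + 0.07·0.29
        = 0.177500 + 0.020300 = 0.197800
Keeping only the heavy upstream rainfall-present terms gives 0.020300, so
  P(heavy upstream rainfall | ¬flood warning, rapid snowmelt, ¬dam release) = 0.020300 / 0.197800 ≈ 0.1026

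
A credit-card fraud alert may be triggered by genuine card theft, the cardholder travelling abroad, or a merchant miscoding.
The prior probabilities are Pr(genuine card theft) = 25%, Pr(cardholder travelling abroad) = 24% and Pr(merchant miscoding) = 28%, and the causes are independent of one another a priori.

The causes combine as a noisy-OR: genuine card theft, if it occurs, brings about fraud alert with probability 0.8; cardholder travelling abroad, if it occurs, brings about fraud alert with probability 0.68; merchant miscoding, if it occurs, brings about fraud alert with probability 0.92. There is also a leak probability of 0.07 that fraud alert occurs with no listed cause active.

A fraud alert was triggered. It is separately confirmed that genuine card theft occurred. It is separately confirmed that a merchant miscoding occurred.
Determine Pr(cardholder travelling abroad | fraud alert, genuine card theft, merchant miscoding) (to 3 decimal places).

Under noisy-OR, P(fraud alert | causes) = 1 − (1−0.07)·∏(1−qᵢ) over the active causes.
By total probability over both values of cardholder travelling abroad:
  P(fraud alert | genuine card theft, merchant miscoding) = 0.98512*0.76 + 0.995238*0.24
        = 0.748691 + 0.238857 = 0.987548
Keeping only the cardholder travelling abroad-present terms gives 0.238857, so
  P(cardholder travelling abroad | fraud alert, genuine card theft, merchant miscoding) = 0.238857 / 0.987548 ≈ 0.242

Pr(cardholder travelling abroad | fraud alert, genuine card theft, merchant miscoding) ≈ 0.242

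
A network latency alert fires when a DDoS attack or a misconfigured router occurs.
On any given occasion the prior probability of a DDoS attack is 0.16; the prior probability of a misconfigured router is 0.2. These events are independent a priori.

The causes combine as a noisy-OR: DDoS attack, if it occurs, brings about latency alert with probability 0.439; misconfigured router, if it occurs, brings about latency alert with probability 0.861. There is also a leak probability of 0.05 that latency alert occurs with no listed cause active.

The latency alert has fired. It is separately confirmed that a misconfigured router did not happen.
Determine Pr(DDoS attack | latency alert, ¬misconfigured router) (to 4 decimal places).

Pr(DDoS attack | latency alert, ¬misconfigured router) ≈ 0.6402

Under noisy-OR, P(latency alert | causes) = 1 − (1−0.05)·∏(1−qᵢ) over the active causes.
Weight on DDoS attack=true, given the evidence: 0.46705×0.16 = 0.074728
Denominator P(latency alert | ¬misconfigured router): 0.05×0.84 + 0.46705×0.16 = 0.116728
P(DDoS attack | latency alert, ¬misconfigured router) = 0.074728/0.116728 ≈ 0.6402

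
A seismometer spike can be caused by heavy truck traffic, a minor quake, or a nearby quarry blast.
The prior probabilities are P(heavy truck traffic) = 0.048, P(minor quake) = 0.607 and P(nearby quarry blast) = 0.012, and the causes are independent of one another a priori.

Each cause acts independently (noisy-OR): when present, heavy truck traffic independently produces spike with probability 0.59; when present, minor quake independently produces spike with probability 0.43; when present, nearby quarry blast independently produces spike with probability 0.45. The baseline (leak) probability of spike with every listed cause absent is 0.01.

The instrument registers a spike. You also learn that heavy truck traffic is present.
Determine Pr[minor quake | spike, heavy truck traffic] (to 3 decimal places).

Under noisy-OR, P(spike | causes) = 1 − (1−0.01)·∏(1−qᵢ) over the active causes.
Sum P(spike|·) weighted by the priors over the 4 (minor quake, nearby quarry blast) configurations:
  P(spike | heavy truck traffic) = 0.5941×0.393×0.988 + 0.776755×0.393×0.012 + 0.768637×0.607×0.988 + 0.87275×0.607×0.012
        = 0.230680 + 0.003663 + 0.460964 + 0.006357 = 0.701664
Keeping only the minor quake-present terms gives 0.467321, so
  P(minor quake | spike, heavy truck traffic) = 0.467321 / 0.701664 ≈ 0.666

Pr[minor quake | spike, heavy truck traffic] ≈ 0.666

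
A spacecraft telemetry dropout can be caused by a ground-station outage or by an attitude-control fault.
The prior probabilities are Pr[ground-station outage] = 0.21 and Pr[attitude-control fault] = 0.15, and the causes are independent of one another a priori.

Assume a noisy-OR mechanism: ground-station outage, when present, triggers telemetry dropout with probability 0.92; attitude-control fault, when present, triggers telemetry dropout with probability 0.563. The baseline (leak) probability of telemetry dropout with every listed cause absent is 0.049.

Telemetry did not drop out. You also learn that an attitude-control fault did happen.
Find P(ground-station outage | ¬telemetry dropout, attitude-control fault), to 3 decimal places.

Under noisy-OR, P(telemetry dropout | causes) = 1 − (1−0.049)·∏(1−qᵢ) over the active causes.
Weight on ground-station outage=true, given the evidence: 0.033247·0.21 = 0.006982
The normalizing constant is 0.415587·0.79 + 0.033247·0.21 = 0.335296
Posterior = 0.006982 / 0.335296 ≈ 0.021

P(ground-station outage | ¬telemetry dropout, attitude-control fault) ≈ 0.021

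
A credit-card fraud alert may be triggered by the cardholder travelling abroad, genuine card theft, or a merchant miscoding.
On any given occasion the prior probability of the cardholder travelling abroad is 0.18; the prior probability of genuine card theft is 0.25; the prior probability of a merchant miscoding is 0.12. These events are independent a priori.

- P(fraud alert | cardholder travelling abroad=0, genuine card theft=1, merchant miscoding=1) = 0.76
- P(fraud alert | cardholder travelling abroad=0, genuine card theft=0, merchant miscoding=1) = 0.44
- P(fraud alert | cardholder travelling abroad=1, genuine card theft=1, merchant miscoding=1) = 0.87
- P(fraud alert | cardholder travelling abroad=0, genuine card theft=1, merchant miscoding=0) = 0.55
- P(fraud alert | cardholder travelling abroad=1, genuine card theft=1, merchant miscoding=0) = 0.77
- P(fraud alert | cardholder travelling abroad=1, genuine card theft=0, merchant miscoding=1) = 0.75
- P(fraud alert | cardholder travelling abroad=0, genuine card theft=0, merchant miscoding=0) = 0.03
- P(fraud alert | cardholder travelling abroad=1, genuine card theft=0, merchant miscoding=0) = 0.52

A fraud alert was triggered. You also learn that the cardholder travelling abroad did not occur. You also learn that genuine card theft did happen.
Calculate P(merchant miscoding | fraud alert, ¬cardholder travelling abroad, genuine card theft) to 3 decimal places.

Sum P(fraud alert|·) weighted by the priors over both values of merchant miscoding:
  P(fraud alert | ¬cardholder travelling abroad, genuine card theft) = 0.55*0.88 + 0.76*0.12
        = 0.484000 + 0.091200 = 0.575200
Configurations with merchant miscoding contribute 0.091200, so
  P(merchant miscoding | fraud alert, ¬cardholder travelling abroad, genuine card theft) = 0.091200 / 0.575200 ≈ 0.159

P(merchant miscoding | fraud alert, ¬cardholder travelling abroad, genuine card theft) ≈ 0.159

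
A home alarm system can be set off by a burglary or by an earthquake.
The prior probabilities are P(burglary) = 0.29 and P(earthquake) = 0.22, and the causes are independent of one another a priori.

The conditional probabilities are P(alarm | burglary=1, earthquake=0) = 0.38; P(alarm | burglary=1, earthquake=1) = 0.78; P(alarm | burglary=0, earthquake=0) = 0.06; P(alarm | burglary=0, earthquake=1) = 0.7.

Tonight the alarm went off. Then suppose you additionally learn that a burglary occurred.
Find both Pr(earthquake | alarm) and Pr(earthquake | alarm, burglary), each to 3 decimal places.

Pr(earthquake | alarm) ≈ 0.572; Pr(earthquake | alarm, burglary) ≈ 0.367

P(alarm) = 0.06·0.71·0.78 + 0.7·0.71·0.22 + 0.38·0.29·0.78 + 0.78·0.29·0.22 = 0.033228 + 0.109340 + 0.085956 + 0.049764 = 0.278288
Restricting to configurations with earthquake present: 0.109340 + 0.049764 = 0.159104.
So P(earthquake | alarm) = 0.159104/0.278288 ≈ 0.572.

Now also conditioning on burglary=true:
For the numerator, keep only earthquake=true terms: 0.78×0.22 = 0.171600
Denominator P(alarm | burglary): 0.38×0.78 + 0.78×0.22 = 0.468000
Posterior = 0.171600 / 0.468000 ≈ 0.367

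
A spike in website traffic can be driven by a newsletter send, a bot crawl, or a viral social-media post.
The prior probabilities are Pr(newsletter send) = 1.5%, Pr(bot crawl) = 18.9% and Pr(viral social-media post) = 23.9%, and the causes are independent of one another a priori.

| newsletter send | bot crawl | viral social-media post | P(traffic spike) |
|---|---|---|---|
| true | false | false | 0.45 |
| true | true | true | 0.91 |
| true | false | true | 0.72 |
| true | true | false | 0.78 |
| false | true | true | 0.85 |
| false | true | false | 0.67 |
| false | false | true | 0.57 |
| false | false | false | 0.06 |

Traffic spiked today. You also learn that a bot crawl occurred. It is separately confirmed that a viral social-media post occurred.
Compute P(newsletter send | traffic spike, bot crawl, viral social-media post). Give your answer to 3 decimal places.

P(newsletter send | traffic spike, bot crawl, viral social-media post) ≈ 0.016

Enumerate both values of newsletter send and weight by the priors:
  P(traffic spike | bot crawl, viral social-media post) = 0.85×0.985 + 0.91×0.015
        = 0.837250 + 0.013650 = 0.850900
The terms with newsletter send present sum to 0.013650, so
  P(newsletter send | traffic spike, bot crawl, viral social-media post) = 0.013650 / 0.850900 ≈ 0.016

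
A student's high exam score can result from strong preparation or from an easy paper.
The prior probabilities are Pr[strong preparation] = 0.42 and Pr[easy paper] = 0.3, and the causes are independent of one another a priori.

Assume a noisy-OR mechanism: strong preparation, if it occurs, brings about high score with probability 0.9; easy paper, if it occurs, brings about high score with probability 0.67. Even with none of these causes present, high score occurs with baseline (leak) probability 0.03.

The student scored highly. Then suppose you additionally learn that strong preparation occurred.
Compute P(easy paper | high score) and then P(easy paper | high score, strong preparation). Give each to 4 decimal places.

Under noisy-OR, P(high score | causes) = 1 − (1−0.03)·∏(1−qᵢ) over the active causes.
P(high score) = 0.03·0.58·0.7 + 0.6799·0.58·0.3 + 0.903·0.42·0.7 + 0.96799·0.42·0.3 = 0.012180 + 0.118303 + 0.265482 + 0.121967 = 0.517932
Restricting to configurations with easy paper present: 0.118303 + 0.121967 = 0.240270.
So P(easy paper | high score) = 0.240270/0.517932 ≈ 0.4639.

With the extra evidence:
Numerator (weight on configurations with easy paper): 0.96799·0.3 = 0.290397
Normalizer over all consistent configurations: 0.903·0.7 + 0.96799·0.3 = 0.922497
P(easy paper | high score, strong preparation) = 0.290397/0.922497 ≈ 0.3148

P(easy paper | high score) ≈ 0.4639; P(easy paper | high score, strong preparation) ≈ 0.3148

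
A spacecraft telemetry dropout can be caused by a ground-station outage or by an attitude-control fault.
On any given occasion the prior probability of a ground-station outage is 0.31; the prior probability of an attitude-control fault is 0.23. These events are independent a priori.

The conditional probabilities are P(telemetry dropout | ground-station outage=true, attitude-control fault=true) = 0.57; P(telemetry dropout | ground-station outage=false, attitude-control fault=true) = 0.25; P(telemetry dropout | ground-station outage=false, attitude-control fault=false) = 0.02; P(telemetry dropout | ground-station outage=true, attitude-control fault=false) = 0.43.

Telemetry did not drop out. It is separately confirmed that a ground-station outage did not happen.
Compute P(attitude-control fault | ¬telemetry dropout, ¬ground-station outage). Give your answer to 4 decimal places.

P(attitude-control fault | ¬telemetry dropout, ¬ground-station outage) ≈ 0.1861

Sum P(¬telemetry dropout|·) weighted by the priors over both values of attitude-control fault:
  P(¬telemetry dropout | ¬ground-station outage) = 0.98*0.77 + 0.75*0.23
        = 0.754600 + 0.172500 = 0.927100
Keeping only the attitude-control fault-present terms gives 0.172500, so
  P(attitude-control fault | ¬telemetry dropout, ¬ground-station outage) = 0.172500 / 0.927100 ≈ 0.1861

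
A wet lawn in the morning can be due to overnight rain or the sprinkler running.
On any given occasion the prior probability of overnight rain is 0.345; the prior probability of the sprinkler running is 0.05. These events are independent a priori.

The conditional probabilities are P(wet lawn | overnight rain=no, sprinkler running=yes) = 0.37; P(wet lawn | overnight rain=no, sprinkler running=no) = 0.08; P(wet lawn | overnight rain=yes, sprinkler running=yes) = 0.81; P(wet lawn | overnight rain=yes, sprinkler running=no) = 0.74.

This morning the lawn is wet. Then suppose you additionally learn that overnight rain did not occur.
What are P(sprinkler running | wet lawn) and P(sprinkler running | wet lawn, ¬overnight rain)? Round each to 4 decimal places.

Sum P(wet lawn|·) weighted by the priors over the 4 (overnight rain, sprinkler running) configurations:
  P(wet lawn) = 0.08·0.655·0.95 + 0.37·0.655·0.05 + 0.74·0.345·0.95 + 0.81·0.345·0.05
        = 0.049780 + 0.012118 + 0.242535 + 0.013972 = 0.318405
Keeping only the sprinkler running-present terms gives 0.026090, so
  P(sprinkler running | wet lawn) = 0.026090 / 0.318405 ≈ 0.0819

Now condition on the additional information:
Sum P(wet lawn|·) weighted by the priors over both values of sprinkler running:
  P(wet lawn | ¬overnight rain) = 0.08·0.95 + 0.37·0.05
        = 0.076000 + 0.018500 = 0.094500
Keeping only the sprinkler running-present terms gives 0.018500, so
  P(sprinkler running | wet lawn, ¬overnight rain) = 0.018500 / 0.094500 ≈ 0.1958
Ruling out overnight rain raises the posterior on sprinkler running — the flip side of explaining away.

P(sprinkler running | wet lawn) ≈ 0.0819; P(sprinkler running | wet lawn, ¬overnight rain) ≈ 0.1958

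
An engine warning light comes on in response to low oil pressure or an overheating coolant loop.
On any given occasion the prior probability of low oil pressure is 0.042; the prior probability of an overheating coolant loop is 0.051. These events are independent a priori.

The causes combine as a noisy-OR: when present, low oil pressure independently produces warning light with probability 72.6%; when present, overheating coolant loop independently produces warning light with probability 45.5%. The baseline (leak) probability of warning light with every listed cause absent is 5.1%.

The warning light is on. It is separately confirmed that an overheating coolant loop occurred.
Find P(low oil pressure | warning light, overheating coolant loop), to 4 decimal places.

P(low oil pressure | warning light, overheating coolant loop) ≈ 0.0723

Under noisy-OR, P(warning light | causes) = 1 − (1−0.051)·∏(1−qᵢ) over the active causes.
P(warning light | overheating coolant loop) = 0.482795·0.958 + 0.858286·0.042 = 0.462518 + 0.036048 = 0.498566
The low oil pressure-present share is 0.858286·0.042 = 0.036048.
So P(low oil pressure | warning light, overheating coolant loop) = 0.036048/0.498566 ≈ 0.0723.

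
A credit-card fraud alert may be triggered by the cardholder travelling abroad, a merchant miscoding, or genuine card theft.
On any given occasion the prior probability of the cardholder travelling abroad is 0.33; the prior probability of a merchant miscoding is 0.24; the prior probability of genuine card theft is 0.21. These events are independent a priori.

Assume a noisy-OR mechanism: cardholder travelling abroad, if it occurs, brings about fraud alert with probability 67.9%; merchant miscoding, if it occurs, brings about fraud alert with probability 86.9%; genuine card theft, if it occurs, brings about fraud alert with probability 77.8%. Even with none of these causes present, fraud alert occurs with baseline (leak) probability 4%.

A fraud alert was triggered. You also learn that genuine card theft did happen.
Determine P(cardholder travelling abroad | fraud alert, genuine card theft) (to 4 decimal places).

P(cardholder travelling abroad | fraud alert, genuine card theft) ≈ 0.3591

Under noisy-OR, P(fraud alert | causes) = 1 − (1−0.04)·∏(1−qᵢ) over the active causes.
Sum P(fraud alert|·) weighted by the priors over the 4 (cardholder travelling abroad, merchant miscoding) configurations:
  P(fraud alert | genuine card theft) = 0.78688×0.67×0.76 + 0.972081×0.67×0.24 + 0.931588×0.33×0.76 + 0.991038×0.33×0.24
        = 0.400679 + 0.156311 + 0.233642 + 0.078490 = 0.869122
Configurations with cardholder travelling abroad contribute 0.312132, so
  P(cardholder travelling abroad | fraud alert, genuine card theft) = 0.312132 / 0.869122 ≈ 0.3591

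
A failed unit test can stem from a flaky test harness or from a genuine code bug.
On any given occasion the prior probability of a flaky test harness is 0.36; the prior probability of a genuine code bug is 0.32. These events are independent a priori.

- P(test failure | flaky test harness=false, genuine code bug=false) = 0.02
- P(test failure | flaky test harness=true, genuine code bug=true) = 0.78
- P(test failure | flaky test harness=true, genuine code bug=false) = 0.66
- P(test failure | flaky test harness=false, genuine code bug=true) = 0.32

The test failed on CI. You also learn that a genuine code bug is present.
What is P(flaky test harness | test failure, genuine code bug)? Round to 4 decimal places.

Weight on flaky test harness=true, given the evidence: 0.78*0.36 = 0.280800
Denominator P(test failure | genuine code bug): 0.32*0.64 + 0.78*0.36 = 0.485600
Posterior = 0.280800 / 0.485600 ≈ 0.5783

P(flaky test harness | test failure, genuine code bug) ≈ 0.5783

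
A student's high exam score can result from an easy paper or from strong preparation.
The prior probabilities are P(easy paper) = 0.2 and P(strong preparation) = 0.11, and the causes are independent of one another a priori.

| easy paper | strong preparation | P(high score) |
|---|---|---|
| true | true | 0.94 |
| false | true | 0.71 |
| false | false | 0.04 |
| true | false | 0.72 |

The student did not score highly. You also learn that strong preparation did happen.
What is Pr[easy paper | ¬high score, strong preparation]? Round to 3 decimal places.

Pr[easy paper | ¬high score, strong preparation] ≈ 0.049

Weight on easy paper=true, given the evidence: 0.06×0.2 = 0.012000
Denominator P(¬high score | strong preparation): 0.29×0.8 + 0.06×0.2 = 0.244000
P(easy paper | ¬high score, strong preparation) = 0.012000/0.244000 ≈ 0.049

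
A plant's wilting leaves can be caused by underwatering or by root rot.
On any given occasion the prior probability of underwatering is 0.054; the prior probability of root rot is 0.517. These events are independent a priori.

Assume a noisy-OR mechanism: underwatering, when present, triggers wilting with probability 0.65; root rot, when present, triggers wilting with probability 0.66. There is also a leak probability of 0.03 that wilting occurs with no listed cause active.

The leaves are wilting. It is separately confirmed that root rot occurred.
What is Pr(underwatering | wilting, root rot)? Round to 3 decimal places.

Pr(underwatering | wilting, root rot) ≈ 0.070

Under noisy-OR, P(wilting | causes) = 1 − (1−0.03)·∏(1−qᵢ) over the active causes.
Sum P(wilting|·) weighted by the priors over both values of underwatering:
  P(wilting | root rot) = 0.6702*0.946 + 0.88457*0.054
        = 0.634009 + 0.047767 = 0.681776
Configurations with underwatering contribute 0.047767, so
  P(underwatering | wilting, root rot) = 0.047767 / 0.681776 ≈ 0.070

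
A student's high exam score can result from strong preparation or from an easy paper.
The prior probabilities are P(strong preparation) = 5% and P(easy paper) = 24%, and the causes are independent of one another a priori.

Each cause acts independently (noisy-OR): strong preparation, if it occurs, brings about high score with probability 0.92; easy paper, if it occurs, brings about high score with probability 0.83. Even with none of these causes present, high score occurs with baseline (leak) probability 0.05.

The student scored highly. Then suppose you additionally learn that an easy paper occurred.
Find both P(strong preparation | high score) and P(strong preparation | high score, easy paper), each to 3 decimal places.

Under noisy-OR, P(high score | causes) = 1 − (1−0.05)·∏(1−qᵢ) over the active causes.
P(high score) = 0.05*0.95*0.76 + 0.8385*0.95*0.24 + 0.924*0.05*0.76 + 0.98708*0.05*0.24 = 0.036100 + 0.191178 + 0.035112 + 0.011845 = 0.274235
Of this, 0.046957 comes from 0.035112 + 0.011845 (the strong preparation=true cases).
Hence the posterior is 0.046957/0.274235 ≈ 0.171.

Now also conditioning on easy paper=true:
P(high score | easy paper) = 0.8385*0.95 + 0.98708*0.05 = 0.796575 + 0.049354 = 0.845929
The strong preparation-present share is 0.98708*0.05 = 0.049354.
So P(strong preparation | high score, easy paper) = 0.049354/0.845929 ≈ 0.058.
Conditioning on easy paper lowers the posterior on strong preparation: the classic explaining-away effect in a common-effect structure.

P(strong preparation | high score) ≈ 0.171; P(strong preparation | high score, easy paper) ≈ 0.058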